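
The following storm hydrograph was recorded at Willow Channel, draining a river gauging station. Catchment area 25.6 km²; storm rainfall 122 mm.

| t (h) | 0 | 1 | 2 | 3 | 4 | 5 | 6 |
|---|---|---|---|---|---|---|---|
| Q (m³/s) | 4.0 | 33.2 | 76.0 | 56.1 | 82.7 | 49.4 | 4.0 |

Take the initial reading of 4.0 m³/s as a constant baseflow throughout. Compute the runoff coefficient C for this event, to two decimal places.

ΣQ_DR = 277.4 m³/s; V = ΣQ_DR·Δt = 9.986 × 10^5 m³.
Runoff depth d = V / A = 39.01 mm.
C = d / P = 39.01 / 122 = 0.32.

C ≈ 0.32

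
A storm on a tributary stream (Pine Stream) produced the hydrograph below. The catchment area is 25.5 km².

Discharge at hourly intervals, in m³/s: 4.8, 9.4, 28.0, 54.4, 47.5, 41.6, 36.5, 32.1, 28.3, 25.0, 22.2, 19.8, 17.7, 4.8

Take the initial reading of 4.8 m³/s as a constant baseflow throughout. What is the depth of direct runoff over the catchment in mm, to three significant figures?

Direct runoff: 0.0, 4.6, 23.2, 49.6, 42.7, 36.8, 31.7, 27.3, 23.5, 20.2, 17.4, 15.0, 12.9, 0.0 m³/s; ΣQ_DR = 304.9 m³/s.
V = ΣQ_DR · Δt = 304.9 × 3600 s = 1.098 × 10^6 m³.
Over A = 25.5 km², depth = V / A = 43.0 mm.

d ≈ 43.0 mm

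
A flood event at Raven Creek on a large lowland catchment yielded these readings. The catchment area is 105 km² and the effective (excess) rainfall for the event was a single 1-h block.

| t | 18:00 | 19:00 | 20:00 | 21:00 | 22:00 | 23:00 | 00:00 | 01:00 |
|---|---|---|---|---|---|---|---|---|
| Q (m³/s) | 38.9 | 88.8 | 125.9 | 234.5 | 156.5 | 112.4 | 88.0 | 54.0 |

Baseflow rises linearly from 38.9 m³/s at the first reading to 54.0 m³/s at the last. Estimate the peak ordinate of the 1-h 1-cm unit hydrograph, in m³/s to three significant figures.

U_p ≈ 105 m³/s

Direct runoff: 0.00, 47.74, 82.69, 189.13, 108.97, 62.71, 36.16, 0.00 m³/s; ΣQ_DR = 527.4 m³/s, peak = 189.13 m³/s.
Runoff depth d = ΣQ_DR·Δt / A = 527.4 × 3600 / (105 km²) = 18.08 mm.
The 1-cm UH is the DRH scaled by (10 mm)/d, so U_p = 189.13 × 10/18.08 = 105 m³/s.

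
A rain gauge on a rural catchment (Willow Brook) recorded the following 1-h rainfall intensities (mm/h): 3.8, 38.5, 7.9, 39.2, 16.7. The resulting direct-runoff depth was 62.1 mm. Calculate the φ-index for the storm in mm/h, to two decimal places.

Only the 3 blocks with intensity above φ contribute runoff: 38.5, 39.2, 16.7 mm/h.
Σ(I−φ)·Δt = d  ⇒  (38.5+39.2+16.7 − 3φ)·1 = 62.1
φ = (94.40 − 62.1/1) / 3 = 10.77 mm/h.

φ ≈ 10.77 mm/h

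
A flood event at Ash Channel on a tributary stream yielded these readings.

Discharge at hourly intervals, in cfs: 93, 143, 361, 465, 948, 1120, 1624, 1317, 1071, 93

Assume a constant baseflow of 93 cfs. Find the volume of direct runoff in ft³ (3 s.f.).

Direct-runoff ordinates (Q − Q_b): 0.0, 50.0, 268.0, 372.0, 855.0, 1027.0, 1531.0, 1224.0, 978.0, 0.0 cfs.
ΣQ_DR = 6305 cfs.
With Δt = 1 h = 3600 s, V = ΣQ_DR · Δt = 6305 × 3600 = 2.27 × 10^7 ft³.

V ≈ 2.27 × 10^7 ft³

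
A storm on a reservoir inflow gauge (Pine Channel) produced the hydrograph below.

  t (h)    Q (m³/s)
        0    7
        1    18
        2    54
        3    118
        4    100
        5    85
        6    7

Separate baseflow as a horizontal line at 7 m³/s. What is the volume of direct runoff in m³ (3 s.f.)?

Direct-runoff ordinates (Q − Q_b): 0.0, 11.0, 47.0, 111.0, 93.0, 78.0, 0.0 m³/s.
ΣQ_DR = 340.0 m³/s.
With Δt = 1 h = 3600 s, V = ΣQ_DR · Δt = 340.0 × 3600 = 1.22 × 10^6 m³.

V ≈ 1.22 × 10^6 m³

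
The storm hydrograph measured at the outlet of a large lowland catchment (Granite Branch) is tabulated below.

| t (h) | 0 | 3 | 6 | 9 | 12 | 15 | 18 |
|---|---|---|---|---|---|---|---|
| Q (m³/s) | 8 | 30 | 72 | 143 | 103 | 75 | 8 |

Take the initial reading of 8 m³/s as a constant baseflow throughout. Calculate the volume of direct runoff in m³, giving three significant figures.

Direct-runoff ordinates (Q − Q_b): 0.0, 22.0, 64.0, 135.0, 95.0, 67.0, 0.0 m³/s.
ΣQ_DR = 383.0 m³/s.
With Δt = 3 h = 10800 s, V = ΣQ_DR · Δt = 383.0 × 10800 = 4.14 × 10^6 m³.

V ≈ 4.14 × 10^6 m³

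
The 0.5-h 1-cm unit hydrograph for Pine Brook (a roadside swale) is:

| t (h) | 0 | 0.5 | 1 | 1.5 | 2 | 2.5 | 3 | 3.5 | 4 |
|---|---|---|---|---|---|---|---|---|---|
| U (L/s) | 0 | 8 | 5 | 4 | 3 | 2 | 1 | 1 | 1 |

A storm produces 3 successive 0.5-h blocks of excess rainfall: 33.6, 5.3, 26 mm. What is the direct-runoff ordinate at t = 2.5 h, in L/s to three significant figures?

By discrete convolution, Q_j = Σ (P_i / 10 mm) · U_{j−i}.
At t = 2.5 h (j=5): Q = (33.6/10)·2 + (5.3/10)·3 + (26/10)·4 = 18.7 L/s.

Q ≈ 18.7 L/s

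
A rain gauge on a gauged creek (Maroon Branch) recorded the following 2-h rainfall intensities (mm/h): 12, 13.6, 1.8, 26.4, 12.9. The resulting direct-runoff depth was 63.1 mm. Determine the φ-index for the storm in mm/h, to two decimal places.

Only the 4 blocks with intensity above φ contribute runoff: 12, 13.6, 26.4, 12.9 mm/h.
Σ(I−φ)·Δt = d  ⇒  (12+13.6+26.4+12.9 − 4φ)·2 = 63.1
φ = (64.90 − 63.1/2) / 4 = 8.34 mm/h.

φ ≈ 8.34 mm/h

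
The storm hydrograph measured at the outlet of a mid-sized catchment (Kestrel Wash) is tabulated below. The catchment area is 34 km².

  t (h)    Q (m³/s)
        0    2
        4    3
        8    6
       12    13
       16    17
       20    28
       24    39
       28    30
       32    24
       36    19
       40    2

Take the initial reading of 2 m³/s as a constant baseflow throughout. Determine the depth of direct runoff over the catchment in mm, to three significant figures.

d ≈ 68.2 mm

Direct runoff: 0.0, 1.0, 4.0, 11.0, 15.0, 26.0, 37.0, 28.0, 22.0, 17.0, 0.0 m³/s; ΣQ_DR = 161.0 m³/s.
V = ΣQ_DR · Δt = 161.0 × 14400 s = 2.318 × 10^6 m³.
Over A = 34 km², depth = V / A = 68.2 mm.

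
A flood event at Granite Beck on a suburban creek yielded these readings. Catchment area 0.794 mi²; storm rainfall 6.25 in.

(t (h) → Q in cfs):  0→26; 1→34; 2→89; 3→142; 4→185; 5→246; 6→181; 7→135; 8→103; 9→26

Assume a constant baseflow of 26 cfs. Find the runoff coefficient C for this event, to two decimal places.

C ≈ 0.28

ΣQ_DR = 907.0 cfs; V = ΣQ_DR·Δt = 3.265 × 10^6 ft³.
Runoff depth d = V / A = 1.770 in.
C = d / P = 1.770 / 6.25 = 0.28.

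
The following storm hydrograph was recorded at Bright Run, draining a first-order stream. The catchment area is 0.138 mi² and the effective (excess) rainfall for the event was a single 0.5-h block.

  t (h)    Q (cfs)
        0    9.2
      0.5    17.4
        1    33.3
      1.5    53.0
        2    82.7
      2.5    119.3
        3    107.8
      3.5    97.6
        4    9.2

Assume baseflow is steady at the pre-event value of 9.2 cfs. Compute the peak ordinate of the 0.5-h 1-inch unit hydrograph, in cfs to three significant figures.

Direct runoff: 0.0, 8.2, 24.1, 43.8, 73.5, 110.1, 98.6, 88.4, 0.0 cfs; ΣQ_DR = 446.7 cfs, peak = 110.1 cfs.
Runoff depth d = ΣQ_DR·Δt / A = 446.7 × 1800 / (0.138 mi²) = 2.508 in.
The 1-inch UH is the DRH scaled by (1 in)/d, so U_p = 110.1 × 1/2.508 = 43.9 cfs.

U_p ≈ 43.9 cfs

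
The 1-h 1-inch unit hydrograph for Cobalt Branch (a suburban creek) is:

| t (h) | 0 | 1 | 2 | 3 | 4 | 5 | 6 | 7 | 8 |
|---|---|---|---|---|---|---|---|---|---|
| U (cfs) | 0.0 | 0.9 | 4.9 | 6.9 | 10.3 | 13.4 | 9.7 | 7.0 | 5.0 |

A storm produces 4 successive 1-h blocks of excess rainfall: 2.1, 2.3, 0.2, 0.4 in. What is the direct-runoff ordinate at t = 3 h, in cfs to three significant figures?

By discrete convolution, Q_j = Σ (P_i / 1 in) · U_{j−i}.
At t = 3 h (j=3): Q = (2.1/1)·6.9 + (2.3/1)·4.9 + (0.2/1)·0.9 + (0.4/1)·0.0 = 25.9 cfs.

Q ≈ 25.9 cfs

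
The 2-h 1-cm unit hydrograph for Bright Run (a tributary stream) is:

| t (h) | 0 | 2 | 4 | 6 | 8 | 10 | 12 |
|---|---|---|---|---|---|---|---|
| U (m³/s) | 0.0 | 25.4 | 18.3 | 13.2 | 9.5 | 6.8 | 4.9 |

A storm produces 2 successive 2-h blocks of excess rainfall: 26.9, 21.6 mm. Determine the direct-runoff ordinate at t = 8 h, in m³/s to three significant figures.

Q ≈ 54.1 m³/s

By discrete convolution, Q_j = Σ (P_i / 10 mm) · U_{j−i}.
At t = 8 h (j=4): Q = (26.9/10)·9.5 + (21.6/10)·13.2 = 54.1 m³/s.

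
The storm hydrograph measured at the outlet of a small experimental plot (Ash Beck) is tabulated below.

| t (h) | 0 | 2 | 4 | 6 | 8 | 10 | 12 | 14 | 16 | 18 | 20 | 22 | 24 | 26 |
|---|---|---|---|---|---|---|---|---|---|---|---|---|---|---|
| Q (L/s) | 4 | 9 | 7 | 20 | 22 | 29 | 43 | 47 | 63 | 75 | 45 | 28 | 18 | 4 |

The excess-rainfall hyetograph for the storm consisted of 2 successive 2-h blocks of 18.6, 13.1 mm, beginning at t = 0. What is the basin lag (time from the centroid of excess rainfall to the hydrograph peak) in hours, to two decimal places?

t_L ≈ 16.17 h

Centroid of excess rainfall: t_c = Σ P_i·t̄_i / ΣP_i = 1.8265 h (block centres at 1, 3 h).
Hydrograph peak occurs at t = 18 h, so basin lag t_L = 18 − 1.8265 = 16.17 h.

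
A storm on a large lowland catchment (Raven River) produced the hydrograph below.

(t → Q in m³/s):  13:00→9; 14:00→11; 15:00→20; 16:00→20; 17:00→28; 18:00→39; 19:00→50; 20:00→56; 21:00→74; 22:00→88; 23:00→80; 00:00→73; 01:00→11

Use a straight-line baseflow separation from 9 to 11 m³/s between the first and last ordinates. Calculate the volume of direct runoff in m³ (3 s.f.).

V ≈ 1.54 × 10^6 m³

Direct-runoff ordinates (Q − Q_b): 0.00, 1.83, 10.67, 10.50, 18.33, 29.17, 40.00, 45.83, 63.67, 77.50, 69.33, 62.17, 0.00 m³/s.
ΣQ_DR = 429.0 m³/s.
With Δt = 1 h = 3600 s, V = ΣQ_DR · Δt = 429.0 × 3600 = 1.54 × 10^6 m³.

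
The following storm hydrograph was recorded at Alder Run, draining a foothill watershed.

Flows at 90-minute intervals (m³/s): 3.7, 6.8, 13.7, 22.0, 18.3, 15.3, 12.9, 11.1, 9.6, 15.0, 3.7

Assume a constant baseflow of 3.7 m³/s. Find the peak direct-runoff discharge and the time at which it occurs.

Q_p = 18.3 m³/s at t = 4.5 h

Subtracting baseflow gives direct-runoff ordinates: 0.0, 3.1, 10.0, 18.3, 14.6, 11.6, 9.2, 7.4, 5.9, 11.3, 0.0 m³/s.
The maximum is 18.3 m³/s, occurring at the reading for t = 4.5 h.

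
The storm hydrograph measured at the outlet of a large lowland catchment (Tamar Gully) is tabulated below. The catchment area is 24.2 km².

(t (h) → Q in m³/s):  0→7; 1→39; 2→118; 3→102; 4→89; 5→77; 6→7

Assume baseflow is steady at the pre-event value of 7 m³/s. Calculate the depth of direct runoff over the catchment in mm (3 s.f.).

d ≈ 58.0 mm

Direct runoff: 0.0, 32.0, 111.0, 95.0, 82.0, 70.0, 0.0 m³/s; ΣQ_DR = 390.0 m³/s.
V = ΣQ_DR · Δt = 390.0 × 3600 s = 1.404 × 10^6 m³.
Over A = 24.2 km², depth = V / A = 58.0 mm.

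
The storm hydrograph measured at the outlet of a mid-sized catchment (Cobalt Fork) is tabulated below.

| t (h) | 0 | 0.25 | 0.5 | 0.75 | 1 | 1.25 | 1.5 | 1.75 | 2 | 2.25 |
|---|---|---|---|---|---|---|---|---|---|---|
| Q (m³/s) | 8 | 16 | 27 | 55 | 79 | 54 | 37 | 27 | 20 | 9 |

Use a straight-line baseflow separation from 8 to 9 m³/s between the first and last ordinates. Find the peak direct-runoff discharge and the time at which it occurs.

Subtracting baseflow gives direct-runoff ordinates: 0.00, 7.89, 18.78, 46.67, 70.56, 45.44, 28.33, 18.22, 11.11, 0.00 m³/s.
The maximum is 70.56 m³/s, occurring at the reading for t = 1 h.

Q_p = 70.56 m³/s at t = 1 h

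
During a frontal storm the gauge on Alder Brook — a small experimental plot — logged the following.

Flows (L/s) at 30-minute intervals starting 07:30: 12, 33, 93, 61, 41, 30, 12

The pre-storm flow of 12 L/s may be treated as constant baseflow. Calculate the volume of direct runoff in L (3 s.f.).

Direct-runoff ordinates (Q − Q_b): 0.0, 21.0, 81.0, 49.0, 29.0, 18.0, 0.0 L/s.
ΣQ_DR = 198.0 L/s.
With Δt = 0.5 h = 1800 s, V = ΣQ_DR · Δt = 198.0 × 1800 = 3.56 × 10^5 L.

V ≈ 3.56 × 10^5 L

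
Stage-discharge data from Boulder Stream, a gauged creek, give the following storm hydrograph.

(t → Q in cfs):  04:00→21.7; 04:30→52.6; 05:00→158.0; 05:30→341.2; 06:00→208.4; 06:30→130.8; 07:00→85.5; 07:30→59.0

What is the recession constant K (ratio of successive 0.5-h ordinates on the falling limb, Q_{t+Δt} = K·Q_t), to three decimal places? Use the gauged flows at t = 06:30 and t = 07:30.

Using the recession-limb readings at t = 06:30 and t = 07:30: Q falls from 130.8 to 59.0 cfs over 2 intervals.
K = (Q₂/Q₁)^(1/2) = (59.0/130.8)^(1/2) = 0.672.

K ≈ 0.672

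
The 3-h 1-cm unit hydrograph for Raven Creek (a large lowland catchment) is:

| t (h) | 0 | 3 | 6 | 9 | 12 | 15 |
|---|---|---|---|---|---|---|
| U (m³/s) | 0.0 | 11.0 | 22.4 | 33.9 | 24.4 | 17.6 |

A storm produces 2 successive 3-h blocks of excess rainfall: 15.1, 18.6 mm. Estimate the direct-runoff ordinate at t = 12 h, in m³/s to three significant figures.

By discrete convolution, Q_j = Σ (P_i / 10 mm) · U_{j−i}.
At t = 12 h (j=4): Q = (15.1/10)·24.4 + (18.6/10)·33.9 = 99.9 m³/s.

Q ≈ 99.9 m³/s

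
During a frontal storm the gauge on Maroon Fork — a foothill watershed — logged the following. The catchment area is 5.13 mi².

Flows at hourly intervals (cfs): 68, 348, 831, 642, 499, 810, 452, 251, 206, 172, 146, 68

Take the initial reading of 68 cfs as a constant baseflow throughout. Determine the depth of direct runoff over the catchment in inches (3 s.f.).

d ≈ 1.11 in

Direct runoff: 0.0, 280.0, 763.0, 574.0, 431.0, 742.0, 384.0, 183.0, 138.0, 104.0, 78.0, 0.0 cfs; ΣQ_DR = 3677 cfs.
V = ΣQ_DR · Δt = 3677 × 3600 s = 1.324 × 10^7 ft³.
Over A = 5.13 mi², depth = V / A = 1.11 in.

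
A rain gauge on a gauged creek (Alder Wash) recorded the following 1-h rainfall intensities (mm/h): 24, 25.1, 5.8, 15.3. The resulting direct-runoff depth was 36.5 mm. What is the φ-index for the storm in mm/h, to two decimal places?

φ ≈ 9.30 mm/h

Only the 3 blocks with intensity above φ contribute runoff: 24, 25.1, 15.3 mm/h.
Σ(I−φ)·Δt = d  ⇒  (24+25.1+15.3 − 3φ)·1 = 36.5
φ = (64.40 − 36.5/1) / 3 = 9.30 mm/h.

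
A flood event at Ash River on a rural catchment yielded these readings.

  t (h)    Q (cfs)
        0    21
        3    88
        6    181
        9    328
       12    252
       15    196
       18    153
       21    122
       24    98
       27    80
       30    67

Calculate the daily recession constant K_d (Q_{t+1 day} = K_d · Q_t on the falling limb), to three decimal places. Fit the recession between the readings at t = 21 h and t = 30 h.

Between t = 21 h and t = 30 h the flow falls from 122 to 67 cfs over 3×3 h = 9 h.
Per-interval ratio K = (67/122)^(1/3) = 0.8189; K_d = K^(24/3) = 0.202.

K_d ≈ 0.202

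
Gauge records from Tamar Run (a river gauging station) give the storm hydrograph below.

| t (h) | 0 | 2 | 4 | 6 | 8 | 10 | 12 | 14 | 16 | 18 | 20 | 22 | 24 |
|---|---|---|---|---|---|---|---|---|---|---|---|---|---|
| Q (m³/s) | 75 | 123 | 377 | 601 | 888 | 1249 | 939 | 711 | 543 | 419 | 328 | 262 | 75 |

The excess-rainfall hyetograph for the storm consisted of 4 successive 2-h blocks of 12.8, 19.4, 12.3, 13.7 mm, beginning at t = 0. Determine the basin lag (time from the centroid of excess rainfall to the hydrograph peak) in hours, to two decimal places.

t_L ≈ 6.08 h

Centroid of excess rainfall: t_c = Σ P_i·t̄_i / ΣP_i = 3.9244 h (block centres at 1, 3, 5, 7 h).
Hydrograph peak occurs at t = 10 h, so basin lag t_L = 10 − 3.9244 = 6.08 h.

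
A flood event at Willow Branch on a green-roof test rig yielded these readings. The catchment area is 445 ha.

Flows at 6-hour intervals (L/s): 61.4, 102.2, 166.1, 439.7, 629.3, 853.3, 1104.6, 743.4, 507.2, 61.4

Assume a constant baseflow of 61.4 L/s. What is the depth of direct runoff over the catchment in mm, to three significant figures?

d ≈ 19.7 mm

Direct runoff: 0.0, 40.8, 104.7, 378.3, 567.9, 791.9, 1043.2, 682.0, 445.8, 0.0 L/s; ΣQ_DR = 4055 L/s.
V = ΣQ_DR · Δt = 4055 × 21600 s = 8.758 × 10^7 L.
Over A = 445 ha, depth = V / A = 19.7 mm.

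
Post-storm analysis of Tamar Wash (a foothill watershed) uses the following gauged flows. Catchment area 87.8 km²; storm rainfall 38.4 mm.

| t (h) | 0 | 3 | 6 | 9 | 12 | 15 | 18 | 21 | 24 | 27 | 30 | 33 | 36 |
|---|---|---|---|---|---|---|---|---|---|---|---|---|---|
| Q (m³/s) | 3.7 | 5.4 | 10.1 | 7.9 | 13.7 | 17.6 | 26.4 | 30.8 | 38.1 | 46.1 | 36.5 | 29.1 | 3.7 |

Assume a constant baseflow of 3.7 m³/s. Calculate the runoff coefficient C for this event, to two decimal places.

ΣQ_DR = 221.0 m³/s; V = ΣQ_DR·Δt = 2.387 × 10^6 m³.
Runoff depth d = V / A = 27.18 mm.
C = d / P = 27.18 / 38.4 = 0.71.

C ≈ 0.71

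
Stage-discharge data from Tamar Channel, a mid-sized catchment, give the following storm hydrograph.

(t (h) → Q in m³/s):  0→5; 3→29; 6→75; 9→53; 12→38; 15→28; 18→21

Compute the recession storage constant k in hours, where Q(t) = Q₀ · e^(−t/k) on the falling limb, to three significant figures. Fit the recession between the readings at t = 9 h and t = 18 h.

On the falling limb, Q drops from 53 to 21 m³/s between t = 9 h and t = 18 h (Δt = 9 h).
k = −Δt / ln(Q₂/Q₁) = −9 / ln(21/53) = 9.72 h.

k ≈ 9.72 h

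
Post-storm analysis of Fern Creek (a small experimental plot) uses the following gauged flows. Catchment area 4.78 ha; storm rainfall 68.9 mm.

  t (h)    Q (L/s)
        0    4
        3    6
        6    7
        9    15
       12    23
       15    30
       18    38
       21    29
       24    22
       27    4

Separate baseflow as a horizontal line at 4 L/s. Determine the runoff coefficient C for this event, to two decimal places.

C ≈ 0.45

ΣQ_DR = 138.0 L/s; V = ΣQ_DR·Δt = 1.490 × 10^6 L.
Runoff depth d = V / A = 31.18 mm.
C = d / P = 31.18 / 68.9 = 0.45.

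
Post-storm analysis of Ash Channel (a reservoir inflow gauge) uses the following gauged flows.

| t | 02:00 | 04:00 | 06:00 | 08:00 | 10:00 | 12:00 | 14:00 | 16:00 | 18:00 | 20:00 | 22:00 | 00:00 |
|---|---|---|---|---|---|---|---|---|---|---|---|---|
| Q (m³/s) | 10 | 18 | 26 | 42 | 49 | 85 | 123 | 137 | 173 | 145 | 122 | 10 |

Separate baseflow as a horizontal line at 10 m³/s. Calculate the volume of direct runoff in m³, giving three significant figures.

Direct-runoff ordinates (Q − Q_b): 0.0, 8.0, 16.0, 32.0, 39.0, 75.0, 113.0, 127.0, 163.0, 135.0, 112.0, 0.0 m³/s.
ΣQ_DR = 820.0 m³/s.
With Δt = 2 h = 7200 s, V = ΣQ_DR · Δt = 820.0 × 7200 = 5.90 × 10^6 m³.

V ≈ 5.90 × 10^6 m³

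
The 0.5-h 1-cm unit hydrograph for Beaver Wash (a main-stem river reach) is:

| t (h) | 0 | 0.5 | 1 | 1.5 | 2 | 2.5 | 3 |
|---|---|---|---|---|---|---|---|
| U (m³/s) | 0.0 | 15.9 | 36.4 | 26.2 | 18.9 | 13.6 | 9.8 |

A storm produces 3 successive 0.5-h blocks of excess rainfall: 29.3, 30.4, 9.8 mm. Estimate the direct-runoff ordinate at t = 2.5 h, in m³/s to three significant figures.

By discrete convolution, Q_j = Σ (P_i / 10 mm) · U_{j−i}.
At t = 2.5 h (j=5): Q = (29.3/10)·13.6 + (30.4/10)·18.9 + (9.8/10)·26.2 = 123 m³/s.

Q ≈ 123 m³/s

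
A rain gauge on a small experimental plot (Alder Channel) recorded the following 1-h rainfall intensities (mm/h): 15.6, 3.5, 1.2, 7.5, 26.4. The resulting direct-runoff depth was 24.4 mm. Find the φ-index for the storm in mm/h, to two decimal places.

φ ≈ 8.80 mm/h

Only the 2 blocks with intensity above φ contribute runoff: 15.6, 26.4 mm/h.
Σ(I−φ)·Δt = d  ⇒  (15.6+26.4 − 2φ)·1 = 24.4
φ = (42.00 − 24.4/1) / 2 = 8.80 mm/h.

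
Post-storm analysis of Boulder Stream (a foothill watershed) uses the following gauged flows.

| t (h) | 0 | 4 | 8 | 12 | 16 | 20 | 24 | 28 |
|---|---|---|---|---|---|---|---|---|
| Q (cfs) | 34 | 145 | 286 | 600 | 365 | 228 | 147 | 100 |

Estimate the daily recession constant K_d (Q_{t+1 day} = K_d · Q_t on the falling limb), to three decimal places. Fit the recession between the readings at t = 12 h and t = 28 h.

K_d ≈ 0.068

Between t = 12 h and t = 28 h the flow falls from 600 to 100 cfs over 4×4 h = 16 h.
Per-interval ratio K = (100/600)^(1/4) = 0.6389; K_d = K^(24/4) = 0.068.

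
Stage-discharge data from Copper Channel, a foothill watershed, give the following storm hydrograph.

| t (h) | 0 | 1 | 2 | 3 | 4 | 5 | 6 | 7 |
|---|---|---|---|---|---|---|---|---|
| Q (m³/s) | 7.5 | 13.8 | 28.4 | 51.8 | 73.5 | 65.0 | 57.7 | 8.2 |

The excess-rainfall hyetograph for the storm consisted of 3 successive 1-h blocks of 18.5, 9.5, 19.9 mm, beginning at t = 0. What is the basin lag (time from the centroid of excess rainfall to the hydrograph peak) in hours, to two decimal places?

Centroid of excess rainfall: t_c = Σ P_i·t̄_i / ΣP_i = 1.5292 h (block centres at 0.5, 1.5, 2.5 h).
Hydrograph peak occurs at t = 4 h, so basin lag t_L = 4 − 1.5292 = 2.47 h.

t_L ≈ 2.47 h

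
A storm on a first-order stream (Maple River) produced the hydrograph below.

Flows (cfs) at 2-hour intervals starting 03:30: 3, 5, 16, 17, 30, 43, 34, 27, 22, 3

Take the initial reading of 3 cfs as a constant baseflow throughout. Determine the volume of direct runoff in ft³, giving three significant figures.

V ≈ 1.22 × 10^6 ft³

Direct-runoff ordinates (Q − Q_b): 0.0, 2.0, 13.0, 14.0, 27.0, 40.0, 31.0, 24.0, 19.0, 0.0 cfs.
ΣQ_DR = 170.0 cfs.
With Δt = 2 h = 7200 s, V = ΣQ_DR · Δt = 170.0 × 7200 = 1.22 × 10^6 ft³.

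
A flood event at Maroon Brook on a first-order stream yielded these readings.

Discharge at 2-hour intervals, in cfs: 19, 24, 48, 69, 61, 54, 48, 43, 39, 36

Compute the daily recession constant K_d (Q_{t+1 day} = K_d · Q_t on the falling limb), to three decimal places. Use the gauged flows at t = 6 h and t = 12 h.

Between t = 6 h and t = 12 h the flow falls from 69 to 48 cfs over 3×2 h = 6 h.
Per-interval ratio K = (48/69)^(1/3) = 0.8861; K_d = K^(24/2) = 0.234.

K_d ≈ 0.234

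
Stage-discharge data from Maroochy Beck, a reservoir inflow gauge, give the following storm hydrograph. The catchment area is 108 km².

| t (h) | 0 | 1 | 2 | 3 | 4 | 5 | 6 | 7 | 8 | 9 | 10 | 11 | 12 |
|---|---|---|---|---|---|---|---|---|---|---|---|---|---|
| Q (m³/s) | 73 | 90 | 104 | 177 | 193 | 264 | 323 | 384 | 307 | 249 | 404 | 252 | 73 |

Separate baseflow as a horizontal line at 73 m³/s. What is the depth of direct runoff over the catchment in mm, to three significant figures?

d ≈ 64.8 mm

Direct runoff: 0.0, 17.0, 31.0, 104.0, 120.0, 191.0, 250.0, 311.0, 234.0, 176.0, 331.0, 179.0, 0.0 m³/s; ΣQ_DR = 1944 m³/s.
V = ΣQ_DR · Δt = 1944 × 3600 s = 6.998 × 10^6 m³.
Over A = 108 km², depth = V / A = 64.8 mm.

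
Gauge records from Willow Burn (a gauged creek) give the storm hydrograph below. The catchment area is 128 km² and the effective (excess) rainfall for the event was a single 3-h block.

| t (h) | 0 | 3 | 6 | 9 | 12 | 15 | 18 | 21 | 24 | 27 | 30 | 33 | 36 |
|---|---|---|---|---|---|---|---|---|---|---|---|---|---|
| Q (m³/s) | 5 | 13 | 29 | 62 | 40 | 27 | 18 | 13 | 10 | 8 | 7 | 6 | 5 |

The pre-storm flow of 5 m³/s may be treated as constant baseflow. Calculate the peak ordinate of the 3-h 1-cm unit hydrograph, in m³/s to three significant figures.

Direct runoff: 0.0, 8.0, 24.0, 57.0, 35.0, 22.0, 13.0, 8.0, 5.0, 3.0, 2.0, 1.0, 0.0 m³/s; ΣQ_DR = 178.0 m³/s, peak = 57.0 m³/s.
Runoff depth d = ΣQ_DR·Δt / A = 178.0 × 10800 / (128 km²) = 15.02 mm.
The 1-cm UH is the DRH scaled by (10 mm)/d, so U_p = 57.0 × 10/15.02 = 38.0 m³/s.

U_p ≈ 38.0 m³/s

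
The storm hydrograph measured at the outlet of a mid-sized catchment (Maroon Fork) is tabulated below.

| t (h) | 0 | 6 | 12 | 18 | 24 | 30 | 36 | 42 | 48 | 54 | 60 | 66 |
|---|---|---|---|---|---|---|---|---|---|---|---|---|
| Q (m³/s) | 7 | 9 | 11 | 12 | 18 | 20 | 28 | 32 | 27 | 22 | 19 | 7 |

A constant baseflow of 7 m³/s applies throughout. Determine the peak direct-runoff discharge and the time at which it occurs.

Subtracting baseflow gives direct-runoff ordinates: 0.0, 2.0, 4.0, 5.0, 11.0, 13.0, 21.0, 25.0, 20.0, 15.0, 12.0, 0.0 m³/s.
The maximum is 25.0 m³/s, occurring at the reading for t = 42 h.

Q_p = 25.0 m³/s at t = 42 h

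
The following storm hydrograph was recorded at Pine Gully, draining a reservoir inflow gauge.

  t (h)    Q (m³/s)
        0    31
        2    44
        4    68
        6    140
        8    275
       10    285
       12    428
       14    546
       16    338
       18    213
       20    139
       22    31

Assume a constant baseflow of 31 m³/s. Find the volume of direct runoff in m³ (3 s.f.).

V ≈ 1.56 × 10^7 m³

Direct-runoff ordinates (Q − Q_b): 0.0, 13.0, 37.0, 109.0, 244.0, 254.0, 397.0, 515.0, 307.0, 182.0, 108.0, 0.0 m³/s.
ΣQ_DR = 2166 m³/s.
With Δt = 2 h = 7200 s, V = ΣQ_DR · Δt = 2166 × 7200 = 1.56 × 10^7 m³.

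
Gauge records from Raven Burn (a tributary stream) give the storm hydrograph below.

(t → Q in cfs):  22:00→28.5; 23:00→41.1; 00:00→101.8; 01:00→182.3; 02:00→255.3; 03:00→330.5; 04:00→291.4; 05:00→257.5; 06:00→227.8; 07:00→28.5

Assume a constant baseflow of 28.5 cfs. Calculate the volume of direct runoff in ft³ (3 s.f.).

V ≈ 5.25 × 10^6 ft³

Direct-runoff ordinates (Q − Q_b): 0.0, 12.6, 73.3, 153.8, 226.8, 302.0, 262.9, 229.0, 199.3, 0.0 cfs.
ΣQ_DR = 1460 cfs.
With Δt = 1 h = 3600 s, V = ΣQ_DR · Δt = 1460 × 3600 = 5.25 × 10^6 ft³.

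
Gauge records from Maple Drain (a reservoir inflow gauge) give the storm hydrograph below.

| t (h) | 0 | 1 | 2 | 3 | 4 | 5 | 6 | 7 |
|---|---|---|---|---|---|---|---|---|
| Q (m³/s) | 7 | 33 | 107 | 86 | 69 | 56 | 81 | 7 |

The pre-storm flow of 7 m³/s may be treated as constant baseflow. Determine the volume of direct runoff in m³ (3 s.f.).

Direct-runoff ordinates (Q − Q_b): 0.0, 26.0, 100.0, 79.0, 62.0, 49.0, 74.0, 0.0 m³/s.
ΣQ_DR = 390.0 m³/s.
With Δt = 1 h = 3600 s, V = ΣQ_DR · Δt = 390.0 × 3600 = 1.40 × 10^6 m³.

V ≈ 1.40 × 10^6 m³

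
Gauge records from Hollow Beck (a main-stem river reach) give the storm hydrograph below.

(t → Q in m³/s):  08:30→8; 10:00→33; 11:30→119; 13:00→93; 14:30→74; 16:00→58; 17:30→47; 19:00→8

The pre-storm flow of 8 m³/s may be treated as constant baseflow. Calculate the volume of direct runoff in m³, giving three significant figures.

V ≈ 2.03 × 10^6 m³

Direct-runoff ordinates (Q − Q_b): 0.0, 25.0, 111.0, 85.0, 66.0, 50.0, 39.0, 0.0 m³/s.
ΣQ_DR = 376.0 m³/s.
With Δt = 1.5 h = 5400 s, V = ΣQ_DR · Δt = 376.0 × 5400 = 2.03 × 10^6 m³.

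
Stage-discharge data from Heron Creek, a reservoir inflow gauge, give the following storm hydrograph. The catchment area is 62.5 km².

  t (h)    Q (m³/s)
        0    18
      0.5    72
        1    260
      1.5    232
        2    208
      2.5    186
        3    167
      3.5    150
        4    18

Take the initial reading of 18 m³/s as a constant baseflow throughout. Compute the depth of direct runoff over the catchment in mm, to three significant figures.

d ≈ 33.1 mm

Direct runoff: 0.0, 54.0, 242.0, 214.0, 190.0, 168.0, 149.0, 132.0, 0.0 m³/s; ΣQ_DR = 1149 m³/s.
V = ΣQ_DR · Δt = 1149 × 1800 s = 2.068 × 10^6 m³.
Over A = 62.5 km², depth = V / A = 33.1 mm.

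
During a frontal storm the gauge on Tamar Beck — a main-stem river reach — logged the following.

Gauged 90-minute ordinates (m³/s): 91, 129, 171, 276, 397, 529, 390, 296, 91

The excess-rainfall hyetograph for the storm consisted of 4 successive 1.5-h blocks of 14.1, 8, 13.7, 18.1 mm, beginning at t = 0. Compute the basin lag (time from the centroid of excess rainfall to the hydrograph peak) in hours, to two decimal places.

Centroid of excess rainfall: t_c = Σ P_i·t̄_i / ΣP_i = 3.2463 h (block centres at 0.75, 2.25, 3.75, 5.25 h).
Hydrograph peak occurs at t = 7.5 h, so basin lag t_L = 7.5 − 3.2463 = 4.25 h.

t_L ≈ 4.25 h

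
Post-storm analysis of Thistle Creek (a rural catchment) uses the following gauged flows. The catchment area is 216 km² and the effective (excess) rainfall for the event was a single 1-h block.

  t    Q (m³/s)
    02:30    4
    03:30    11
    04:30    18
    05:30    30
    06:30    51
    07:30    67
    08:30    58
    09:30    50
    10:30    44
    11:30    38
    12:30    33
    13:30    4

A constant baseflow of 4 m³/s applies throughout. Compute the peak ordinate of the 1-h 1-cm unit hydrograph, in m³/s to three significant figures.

U_p ≈ 105 m³/s

Direct runoff: 0.0, 7.0, 14.0, 26.0, 47.0, 63.0, 54.0, 46.0, 40.0, 34.0, 29.0, 0.0 m³/s; ΣQ_DR = 360.0 m³/s, peak = 63.0 m³/s.
Runoff depth d = ΣQ_DR·Δt / A = 360.0 × 3600 / (216 km²) = 6.000 mm.
The 1-cm UH is the DRH scaled by (10 mm)/d, so U_p = 63.0 × 10/6.000 = 105 m³/s.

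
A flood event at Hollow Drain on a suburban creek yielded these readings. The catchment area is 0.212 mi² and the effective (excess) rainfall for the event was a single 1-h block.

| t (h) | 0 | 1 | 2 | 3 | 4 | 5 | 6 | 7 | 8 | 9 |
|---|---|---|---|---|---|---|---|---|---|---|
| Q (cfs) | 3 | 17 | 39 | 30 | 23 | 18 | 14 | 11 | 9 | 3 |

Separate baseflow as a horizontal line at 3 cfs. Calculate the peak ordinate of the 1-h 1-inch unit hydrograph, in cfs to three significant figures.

Direct runoff: 0.0, 14.0, 36.0, 27.0, 20.0, 15.0, 11.0, 8.0, 6.0, 0.0 cfs; ΣQ_DR = 137.0 cfs, peak = 36.0 cfs.
Runoff depth d = ΣQ_DR·Δt / A = 137.0 × 3600 / (0.212 mi²) = 1.001 in.
The 1-inch UH is the DRH scaled by (1 in)/d, so U_p = 36.0 × 1/1.001 = 36.0 cfs.

U_p ≈ 36.0 cfs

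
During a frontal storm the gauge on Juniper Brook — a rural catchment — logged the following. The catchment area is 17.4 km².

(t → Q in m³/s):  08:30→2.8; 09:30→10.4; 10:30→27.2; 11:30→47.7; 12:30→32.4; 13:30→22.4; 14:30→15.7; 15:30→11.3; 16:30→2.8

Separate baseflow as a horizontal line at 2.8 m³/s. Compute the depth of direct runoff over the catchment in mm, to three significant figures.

d ≈ 30.5 mm

Direct runoff: 0.0, 7.6, 24.4, 44.9, 29.6, 19.6, 12.9, 8.5, 0.0 m³/s; ΣQ_DR = 147.5 m³/s.
V = ΣQ_DR · Δt = 147.5 × 3600 s = 5.310 × 10^5 m³.
Over A = 17.4 km², depth = V / A = 30.5 mm.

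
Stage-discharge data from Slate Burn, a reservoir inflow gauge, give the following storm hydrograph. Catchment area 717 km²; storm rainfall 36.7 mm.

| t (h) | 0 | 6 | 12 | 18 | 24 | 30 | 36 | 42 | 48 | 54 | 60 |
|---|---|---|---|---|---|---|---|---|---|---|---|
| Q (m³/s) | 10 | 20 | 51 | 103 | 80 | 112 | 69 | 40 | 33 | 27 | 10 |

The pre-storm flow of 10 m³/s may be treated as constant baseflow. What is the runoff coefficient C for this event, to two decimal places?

C ≈ 0.37

ΣQ_DR = 445.0 m³/s; V = ΣQ_DR·Δt = 9.612 × 10^6 m³.
Runoff depth d = V / A = 13.41 mm.
C = d / P = 13.41 / 36.7 = 0.37.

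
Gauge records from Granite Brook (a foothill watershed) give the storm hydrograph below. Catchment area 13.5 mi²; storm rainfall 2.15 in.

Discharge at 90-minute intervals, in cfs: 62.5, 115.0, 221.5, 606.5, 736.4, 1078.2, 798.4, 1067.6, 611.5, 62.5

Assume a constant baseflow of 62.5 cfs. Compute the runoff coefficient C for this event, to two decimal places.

C ≈ 0.38

ΣQ_DR = 4735 cfs; V = ΣQ_DR·Δt = 2.557 × 10^7 ft³.
Runoff depth d = V / A = 0.8153 in.
C = d / P = 0.8153 / 2.15 = 0.38.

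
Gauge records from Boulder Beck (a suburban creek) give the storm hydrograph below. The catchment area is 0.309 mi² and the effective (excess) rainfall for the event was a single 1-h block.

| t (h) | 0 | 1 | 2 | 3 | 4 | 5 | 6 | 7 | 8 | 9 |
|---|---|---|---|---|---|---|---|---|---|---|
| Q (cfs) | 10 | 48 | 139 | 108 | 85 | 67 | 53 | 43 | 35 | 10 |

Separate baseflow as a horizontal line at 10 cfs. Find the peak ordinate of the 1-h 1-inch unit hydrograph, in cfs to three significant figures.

U_p ≈ 51.7 cfs

Direct runoff: 0.0, 38.0, 129.0, 98.0, 75.0, 57.0, 43.0, 33.0, 25.0, 0.0 cfs; ΣQ_DR = 498.0 cfs, peak = 129.0 cfs.
Runoff depth d = ΣQ_DR·Δt / A = 498.0 × 3600 / (0.309 mi²) = 2.497 in.
The 1-inch UH is the DRH scaled by (1 in)/d, so U_p = 129.0 × 1/2.497 = 51.7 cfs.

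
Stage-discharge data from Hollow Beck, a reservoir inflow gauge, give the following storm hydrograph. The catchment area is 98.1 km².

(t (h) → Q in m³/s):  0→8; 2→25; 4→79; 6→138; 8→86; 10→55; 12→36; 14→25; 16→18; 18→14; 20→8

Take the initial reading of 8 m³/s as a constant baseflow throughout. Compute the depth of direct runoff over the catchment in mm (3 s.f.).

d ≈ 29.7 mm

Direct runoff: 0.0, 17.0, 71.0, 130.0, 78.0, 47.0, 28.0, 17.0, 10.0, 6.0, 0.0 m³/s; ΣQ_DR = 404.0 m³/s.
V = ΣQ_DR · Δt = 404.0 × 7200 s = 2.909 × 10^6 m³.
Over A = 98.1 km², depth = V / A = 29.7 mm.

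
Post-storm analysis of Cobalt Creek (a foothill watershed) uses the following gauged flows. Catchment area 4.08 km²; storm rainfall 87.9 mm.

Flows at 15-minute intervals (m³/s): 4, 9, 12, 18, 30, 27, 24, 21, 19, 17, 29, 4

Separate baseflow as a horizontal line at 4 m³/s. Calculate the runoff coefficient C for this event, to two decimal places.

C ≈ 0.42

ΣQ_DR = 166.0 m³/s; V = ΣQ_DR·Δt = 1.494 × 10^5 m³.
Runoff depth d = V / A = 36.62 mm.
C = d / P = 36.62 / 87.9 = 0.42.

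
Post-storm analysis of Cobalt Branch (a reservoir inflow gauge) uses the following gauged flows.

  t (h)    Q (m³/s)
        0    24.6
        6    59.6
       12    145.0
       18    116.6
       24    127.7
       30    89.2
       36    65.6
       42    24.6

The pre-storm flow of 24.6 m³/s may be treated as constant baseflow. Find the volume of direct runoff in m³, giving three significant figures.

V ≈ 9.85 × 10^6 m³

Direct-runoff ordinates (Q − Q_b): 0.0, 35.0, 120.4, 92.0, 103.1, 64.6, 41.0, 0.0 m³/s.
ΣQ_DR = 456.1 m³/s.
With Δt = 6 h = 21600 s, V = ΣQ_DR · Δt = 456.1 × 21600 = 9.85 × 10^6 m³.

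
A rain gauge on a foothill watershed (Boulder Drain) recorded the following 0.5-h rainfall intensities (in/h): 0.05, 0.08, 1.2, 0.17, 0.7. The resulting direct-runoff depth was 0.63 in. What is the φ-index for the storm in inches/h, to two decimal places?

Only the 2 blocks with intensity above φ contribute runoff: 1.2, 0.7 in/h.
Σ(I−φ)·Δt = d  ⇒  (1.2+0.7 − 2φ)·0.5 = 0.63
φ = (1.900 − 0.63/0.5) / 2 = 0.32 in/h.

φ ≈ 0.32 in/h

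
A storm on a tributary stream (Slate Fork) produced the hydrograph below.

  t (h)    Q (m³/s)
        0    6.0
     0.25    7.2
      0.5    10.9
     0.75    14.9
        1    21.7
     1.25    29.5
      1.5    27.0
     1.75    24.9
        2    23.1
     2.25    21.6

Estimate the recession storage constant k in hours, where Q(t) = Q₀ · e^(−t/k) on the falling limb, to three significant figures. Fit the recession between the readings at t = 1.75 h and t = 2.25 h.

k ≈ 3.52 h

On the falling limb, Q drops from 24.9 to 21.6 m³/s between t = 1.75 h and t = 2.25 h (Δt = 0.5 h).
k = −Δt / ln(Q₂/Q₁) = −0.5 / ln(21.6/24.9) = 3.52 h.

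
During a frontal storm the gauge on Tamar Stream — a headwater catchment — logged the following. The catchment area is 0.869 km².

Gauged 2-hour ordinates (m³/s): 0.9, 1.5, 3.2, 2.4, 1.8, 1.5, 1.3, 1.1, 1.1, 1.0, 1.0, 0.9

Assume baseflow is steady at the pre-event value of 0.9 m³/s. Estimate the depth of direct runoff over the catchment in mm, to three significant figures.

Direct runoff: 0.0, 0.6, 2.3, 1.5, 0.9, 0.6, 0.4, 0.2, 0.2, 0.1, 0.1, 0.0 m³/s; ΣQ_DR = 6.900 m³/s.
V = ΣQ_DR · Δt = 6.900 × 7200 s = 49680 m³.
Over A = 0.869 km², depth = V / A = 57.2 mm.

d ≈ 57.2 mm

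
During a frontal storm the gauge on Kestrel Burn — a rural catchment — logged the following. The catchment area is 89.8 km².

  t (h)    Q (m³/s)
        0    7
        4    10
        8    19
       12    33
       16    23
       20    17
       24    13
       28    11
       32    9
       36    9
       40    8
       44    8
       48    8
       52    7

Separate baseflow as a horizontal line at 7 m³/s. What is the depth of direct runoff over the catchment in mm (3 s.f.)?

Direct runoff: 0.0, 3.0, 12.0, 26.0, 16.0, 10.0, 6.0, 4.0, 2.0, 2.0, 1.0, 1.0, 1.0, 0.0 m³/s; ΣQ_DR = 84.00 m³/s.
V = ΣQ_DR · Δt = 84.00 × 14400 s = 1.210 × 10^6 m³.
Over A = 89.8 km², depth = V / A = 13.5 mm.

d ≈ 13.5 mm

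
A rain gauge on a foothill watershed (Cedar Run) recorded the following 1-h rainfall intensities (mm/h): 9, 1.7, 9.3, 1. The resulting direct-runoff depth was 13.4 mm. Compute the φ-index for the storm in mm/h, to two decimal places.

φ ≈ 2.45 mm/h

Only the 2 blocks with intensity above φ contribute runoff: 9, 9.3 mm/h.
Σ(I−φ)·Δt = d  ⇒  (9+9.3 − 2φ)·1 = 13.4
φ = (18.30 − 13.4/1) / 2 = 2.45 mm/h.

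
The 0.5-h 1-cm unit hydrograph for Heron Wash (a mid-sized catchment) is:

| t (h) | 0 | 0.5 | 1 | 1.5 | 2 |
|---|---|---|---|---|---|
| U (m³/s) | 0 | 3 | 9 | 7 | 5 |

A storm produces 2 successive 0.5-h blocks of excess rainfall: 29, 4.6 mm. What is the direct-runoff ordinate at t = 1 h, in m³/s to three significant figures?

Q ≈ 27.5 m³/s

By discrete convolution, Q_j = Σ (P_i / 10 mm) · U_{j−i}.
At t = 1 h (j=2): Q = (29/10)·9 + (4.6/10)·3 = 27.5 m³/s.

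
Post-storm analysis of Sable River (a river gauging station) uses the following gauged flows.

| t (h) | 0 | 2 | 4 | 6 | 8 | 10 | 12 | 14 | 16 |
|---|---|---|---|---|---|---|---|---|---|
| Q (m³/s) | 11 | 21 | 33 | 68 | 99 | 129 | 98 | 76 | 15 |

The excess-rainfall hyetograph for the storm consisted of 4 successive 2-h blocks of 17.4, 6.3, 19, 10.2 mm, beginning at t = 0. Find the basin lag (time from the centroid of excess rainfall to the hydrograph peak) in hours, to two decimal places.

t_L ≈ 6.17 h

Centroid of excess rainfall: t_c = Σ P_i·t̄_i / ΣP_i = 3.8318 h (block centres at 1, 3, 5, 7 h).
Hydrograph peak occurs at t = 10 h, so basin lag t_L = 10 − 3.8318 = 6.17 h.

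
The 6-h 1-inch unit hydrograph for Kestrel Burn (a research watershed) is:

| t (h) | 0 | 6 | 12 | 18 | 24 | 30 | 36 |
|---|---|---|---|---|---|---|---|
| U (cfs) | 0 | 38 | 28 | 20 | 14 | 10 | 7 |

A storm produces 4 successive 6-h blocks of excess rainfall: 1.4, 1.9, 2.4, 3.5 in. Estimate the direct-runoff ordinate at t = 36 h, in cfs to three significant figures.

Q ≈ 132 cfs

By discrete convolution, Q_j = Σ (P_i / 1 in) · U_{j−i}.
At t = 36 h (j=6): Q = (1.4/1)·7 + (1.9/1)·10 + (2.4/1)·14 + (3.5/1)·20 = 132 cfs.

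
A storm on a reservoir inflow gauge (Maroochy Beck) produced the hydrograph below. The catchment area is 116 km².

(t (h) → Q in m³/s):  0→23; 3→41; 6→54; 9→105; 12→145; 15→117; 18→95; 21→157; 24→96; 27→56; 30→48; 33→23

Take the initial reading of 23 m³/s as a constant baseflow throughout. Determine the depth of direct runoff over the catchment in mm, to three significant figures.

d ≈ 63.7 mm

Direct runoff: 0.0, 18.0, 31.0, 82.0, 122.0, 94.0, 72.0, 134.0, 73.0, 33.0, 25.0, 0.0 m³/s; ΣQ_DR = 684.0 m³/s.
V = ΣQ_DR · Δt = 684.0 × 10800 s = 7.387 × 10^6 m³.
Over A = 116 km², depth = V / A = 63.7 mm.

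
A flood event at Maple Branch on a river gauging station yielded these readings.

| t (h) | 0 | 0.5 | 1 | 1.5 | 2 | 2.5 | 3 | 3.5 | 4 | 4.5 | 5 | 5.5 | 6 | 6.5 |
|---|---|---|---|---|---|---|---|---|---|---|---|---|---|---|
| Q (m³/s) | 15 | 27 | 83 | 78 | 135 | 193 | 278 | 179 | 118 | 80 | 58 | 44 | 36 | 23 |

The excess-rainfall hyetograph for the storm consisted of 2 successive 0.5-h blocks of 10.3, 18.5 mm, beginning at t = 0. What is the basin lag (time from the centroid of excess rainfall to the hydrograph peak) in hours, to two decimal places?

t_L ≈ 2.43 h

Centroid of excess rainfall: t_c = Σ P_i·t̄_i / ΣP_i = 0.5712 h (block centres at 0.25, 0.75 h).
Hydrograph peak occurs at t = 3 h, so basin lag t_L = 3 − 0.5712 = 2.43 h.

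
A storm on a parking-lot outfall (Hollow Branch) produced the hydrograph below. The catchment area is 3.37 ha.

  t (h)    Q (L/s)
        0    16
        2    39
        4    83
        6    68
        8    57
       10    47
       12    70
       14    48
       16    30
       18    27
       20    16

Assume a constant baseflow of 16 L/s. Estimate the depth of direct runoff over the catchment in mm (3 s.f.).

Direct runoff: 0.0, 23.0, 67.0, 52.0, 41.0, 31.0, 54.0, 32.0, 14.0, 11.0, 0.0 L/s; ΣQ_DR = 325.0 L/s.
V = ΣQ_DR · Δt = 325.0 × 7200 s = 2.340 × 10^6 L.
Over A = 3.37 ha, depth = V / A = 69.4 mm.

d ≈ 69.4 mm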